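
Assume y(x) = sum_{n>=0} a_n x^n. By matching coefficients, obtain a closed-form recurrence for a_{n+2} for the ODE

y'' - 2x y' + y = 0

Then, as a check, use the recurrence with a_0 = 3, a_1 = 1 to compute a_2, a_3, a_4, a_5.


Substitute y = sum_n a_n x^n.
y''(x) has coefficient (n+2)(n+1) a_{n+2} at x^n;
-2 x y'(x) has coefficient -2 n a_n at x^n (shift);
y(x) has coefficient 1 a_n at x^n.
Matching x^n: (n+2)(n+1) a_{n+2} + (-2n + 1) a_n = 0.
Thus a_{n+2} = (2n - 1) / ((n+1)(n+2)) * a_n.

Check with a_0 = 3, a_1 = 1 (apply the recurrence for n = 0, 1, 2, 3): a_0 = 3, a_1 = 1, a_2 = -3/2, a_3 = 1/6, a_4 = -3/8, a_5 = 1/24.

a_(n+2) = (2n - 1) / ((n+1)(n+2)) * a_n; check: a_0 = 3, a_1 = 1, a_2 = -3/2, a_3 = 1/6, a_4 = -3/8, a_5 = 1/24


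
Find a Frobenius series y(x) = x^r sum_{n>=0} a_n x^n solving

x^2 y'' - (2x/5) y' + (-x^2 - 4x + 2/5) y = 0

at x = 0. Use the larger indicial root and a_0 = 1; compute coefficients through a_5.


Write in Frobenius form y'' + (p(x)/x) y' + (q(x)/x^2) y = 0:
  p(x) = -2/5,  q(x) = -x^2 - 4x + 2/5.
Indicial equation: r(r-1) + (-2/5) r + (2/5) = 0 -> roots r_1 = 1, r_2 = 2/5.
Take r = r_1 = 1. Let y(x) = x^r sum_{n>=0} a_n x^n with a_0 = 1.
Substitute y = x^r sum a_n x^n and match x^{r+n}. The recurrence is
  D(n) a_n - 4 a_{n-1} - 1 a_{n-2} = 0,  where D(n) = (r+n)(r+n-1) + (-2/5)(r+n) + (2/5).
  a_n = [4 a_{n-1} + 1 a_{n-2}] / D(n).
Since the indicial polynomial factors as (r - r_1)(r - r_2), D(n) = (r_1 + n - r_1)(r_1 + n - r_2) = n(n + 3/5).
Evaluating step by step (a_0 = 1):
  n = 1: D(1) = 1(1 + 3/5) = 8/5; numerator = 4(1) = 4; a_1 = (4)/(8/5) = 5/2
  n = 2: D(2) = 2(2 + 3/5) = 26/5; numerator = 4(5/2) + 1(1) = 11; a_2 = (11)/(26/5) = 55/26
  n = 3: D(3) = 3(3 + 3/5) = 54/5; numerator = 4(55/26) + 1(5/2) = 285/26; a_3 = (285/26)/(54/5) = 475/468
  n = 4: D(4) = 4(4 + 3/5) = 92/5; numerator = 4(475/468) + 1(55/26) = 1445/234; a_4 = (1445/234)/(92/5) = 7225/21528
  n = 5: D(5) = 5(5 + 3/5) = 28; numerator = 4(7225/21528) + 1(475/468) = 25375/10764; a_5 = (25375/10764)/(28) = 3625/43056

r = 1; a_0 = 1; a_1 = 5/2; a_2 = 55/26; a_3 = 475/468; a_4 = 7225/21528; a_5 = 3625/43056


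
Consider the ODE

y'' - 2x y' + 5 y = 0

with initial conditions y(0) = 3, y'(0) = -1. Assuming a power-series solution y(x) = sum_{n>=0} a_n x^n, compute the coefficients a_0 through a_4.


Ansatz: y(x) = sum_{n>=0} a_n x^n, so y'(x) = sum_{n>=1} n a_n x^(n-1) and y''(x) = sum_{n>=2} n(n-1) a_n x^(n-2).
Substitute into P(x) y'' + Q(x) y' + R(x) y = 0 with P(x) = 1, Q(x) = -2x, R(x) = 5, and match powers of x.
Initial conditions: a_0 = 3, a_1 = -1.
Setting the coefficient of each power of x to zero and solving order by order (substituting the coefficients already found):
  x^0: 2 a_2 + 5 a_0 = 0  ->  2 a_2 = -5 a_0 = -15  ->  a_2 = -15/2
  x^1: 6 a_3 + 3 a_1 = 0  ->  6 a_3 = -3 a_1 = 3  ->  a_3 = 1/2
  x^2: 12 a_4 + a_2 = 0  ->  12 a_4 = -a_2 = 15/2  ->  a_4 = 5/8
Truncated series: y(x) = 3 - x - (15/2) x^2 + (1/2) x^3 + (5/8) x^4 + O(x^5).

a_0 = 3; a_1 = -1; a_2 = -15/2; a_3 = 1/2; a_4 = 5/8


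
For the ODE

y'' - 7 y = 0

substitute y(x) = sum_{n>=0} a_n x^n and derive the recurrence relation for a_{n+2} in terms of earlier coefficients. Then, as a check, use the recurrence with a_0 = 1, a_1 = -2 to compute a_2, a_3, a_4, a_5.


Substitute y = sum_n a_n x^n into y'' + (const) y = 0.
y''(x) = sum_{n>=0} (n+2)(n+1) a_{n+2} x^n.
The ODE becomes sum_n [(n+2)(n+1) a_{n+2} - 7 a_n] x^n = 0.
Setting each coefficient to zero gives the recurrence:
  (n+2)(n+1) a_{n+2} - 7 a_n = 0,
  a_{n+2} = 7 / ((n+1)(n+2)) a_n.

Check with a_0 = 1, a_1 = -2 (apply the recurrence for n = 0, 1, 2, 3): a_0 = 1, a_1 = -2, a_2 = 7/2, a_3 = -7/3, a_4 = 49/24, a_5 = -49/60.

a_{n+2} = 7/((n+1)(n+2)) * a_n; check: a_0 = 1, a_1 = -2, a_2 = 7/2, a_3 = -7/3, a_4 = 49/24, a_5 = -49/60


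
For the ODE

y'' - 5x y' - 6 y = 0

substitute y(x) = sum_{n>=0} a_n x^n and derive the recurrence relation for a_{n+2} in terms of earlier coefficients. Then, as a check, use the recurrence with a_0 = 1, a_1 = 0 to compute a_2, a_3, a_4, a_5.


Substitute y = sum_n a_n x^n.
y''(x) has coefficient (n+2)(n+1) a_{n+2} at x^n;
-5 x y'(x) has coefficient -5 n a_n at x^n (shift);
-6 y(x) has coefficient -6 a_n at x^n.
Matching x^n: (n+2)(n+1) a_{n+2} + (-5n - 6) a_n = 0.
Thus a_{n+2} = (5n + 6) / ((n+1)(n+2)) * a_n.

Check with a_0 = 1, a_1 = 0 (apply the recurrence for n = 0, 1, 2, 3): a_0 = 1, a_1 = 0, a_2 = 3, a_3 = 0, a_4 = 4, a_5 = 0.

a_(n+2) = (5n + 6) / ((n+1)(n+2)) * a_n; check: a_0 = 1, a_1 = 0, a_2 = 3, a_3 = 0, a_4 = 4, a_5 = 0


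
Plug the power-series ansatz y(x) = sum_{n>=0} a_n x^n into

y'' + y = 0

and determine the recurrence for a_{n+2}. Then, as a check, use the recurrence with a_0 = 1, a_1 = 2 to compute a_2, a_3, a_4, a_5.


Substitute y = sum_n a_n x^n into y'' + (const) y = 0.
y''(x) = sum_{n>=0} (n+2)(n+1) a_{n+2} x^n.
The ODE becomes sum_n [(n+2)(n+1) a_{n+2} + 1 a_n] x^n = 0.
Setting each coefficient to zero gives the recurrence:
  (n+2)(n+1) a_{n+2} + 1 a_n = 0,
  a_{n+2} = -1 / ((n+1)(n+2)) a_n.

Check with a_0 = 1, a_1 = 2 (apply the recurrence for n = 0, 1, 2, 3): a_0 = 1, a_1 = 2, a_2 = -1/2, a_3 = -1/3, a_4 = 1/24, a_5 = 1/60.

a_{n+2} = -1/((n+1)(n+2)) * a_n; check: a_0 = 1, a_1 = 2, a_2 = -1/2, a_3 = -1/3, a_4 = 1/24, a_5 = 1/60


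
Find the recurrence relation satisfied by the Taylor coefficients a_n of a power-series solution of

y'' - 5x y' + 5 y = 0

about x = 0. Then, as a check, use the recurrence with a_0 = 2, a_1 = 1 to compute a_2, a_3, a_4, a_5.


Substitute y = sum_n a_n x^n.
y''(x) has coefficient (n+2)(n+1) a_{n+2} at x^n;
-5 x y'(x) has coefficient -5 n a_n at x^n (shift);
5 y(x) has coefficient 5 a_n at x^n.
Matching x^n: (n+2)(n+1) a_{n+2} + (-5n + 5) a_n = 0.
Thus a_{n+2} = (5n - 5) / ((n+1)(n+2)) * a_n.

Check with a_0 = 2, a_1 = 1 (apply the recurrence for n = 0, 1, 2, 3): a_0 = 2, a_1 = 1, a_2 = -5, a_3 = 0, a_4 = -25/12, a_5 = 0.

a_(n+2) = (5n - 5) / ((n+1)(n+2)) * a_n; check: a_0 = 2, a_1 = 1, a_2 = -5, a_3 = 0, a_4 = -25/12, a_5 = 0


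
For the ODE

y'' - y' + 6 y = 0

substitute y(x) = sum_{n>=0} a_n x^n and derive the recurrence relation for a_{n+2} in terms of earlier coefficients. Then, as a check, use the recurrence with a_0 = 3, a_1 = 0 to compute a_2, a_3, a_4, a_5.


Substitute y = sum_n a_n x^n.
y''(x) has coefficient (n+2)(n+1) a_{n+2} at x^n;
-y'(x) has coefficient -(n+1) a_{n+1} at x^n;
6 y(x) has coefficient 6 a_n at x^n.
Matching x^n: (n+2)(n+1) a_{n+2} - (n+1) a_{n+1} + 6 a_n = 0.
Thus a_{n+2} = [(n+1) a_{n+1} - 6 a_n] / ((n+1)(n+2)).

Check with a_0 = 3, a_1 = 0 (apply the recurrence for n = 0, 1, 2, 3): a_0 = 3, a_1 = 0, a_2 = -9, a_3 = -3, a_4 = 15/4, a_5 = 33/20.

a_(n+2) = [(n+1) a_(n+1) - 6 a_n] / ((n+1)(n+2)); check: a_0 = 3, a_1 = 0, a_2 = -9, a_3 = -3, a_4 = 15/4, a_5 = 33/20


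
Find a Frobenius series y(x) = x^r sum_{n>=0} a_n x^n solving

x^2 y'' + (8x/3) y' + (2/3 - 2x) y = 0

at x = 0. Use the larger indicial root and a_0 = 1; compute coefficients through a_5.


Write in Frobenius form y'' + (p(x)/x) y' + (q(x)/x^2) y = 0:
  p(x) = 8/3,  q(x) = 2/3 - 2x.
Indicial equation: r(r-1) + (8/3) r + (2/3) = 0 -> roots r_1 = -2/3, r_2 = -1.
Take r = r_1 = -2/3. Let y(x) = x^r sum_{n>=0} a_n x^n with a_0 = 1.
Substitute y = x^r sum a_n x^n and match x^{r+n}. The recurrence is
  D(n) a_n - 2 a_{n-1} = 0,  where D(n) = (r+n)(r+n-1) + (8/3)(r+n) + (2/3).
  a_n = 2 / D(n) * a_{n-1}.
Since the indicial polynomial factors as (r - r_1)(r - r_2), D(n) = (r_1 + n - r_1)(r_1 + n - r_2) = n(n + 1/3).
Evaluating step by step (a_0 = 1):
  n = 1: D(1) = 1(1 + 1/3) = 4/3; numerator = 2(1) = 2; a_1 = (2)/(4/3) = 3/2
  n = 2: D(2) = 2(2 + 1/3) = 14/3; numerator = 2(3/2) = 3; a_2 = (3)/(14/3) = 9/14
  n = 3: D(3) = 3(3 + 1/3) = 10; numerator = 2(9/14) = 9/7; a_3 = (9/7)/(10) = 9/70
  n = 4: D(4) = 4(4 + 1/3) = 52/3; numerator = 2(9/70) = 9/35; a_4 = (9/35)/(52/3) = 27/1820
  n = 5: D(5) = 5(5 + 1/3) = 80/3; numerator = 2(27/1820) = 27/910; a_5 = (27/910)/(80/3) = 81/72800

r = -2/3; a_0 = 1; a_1 = 3/2; a_2 = 9/14; a_3 = 9/70; a_4 = 27/1820; a_5 = 81/72800


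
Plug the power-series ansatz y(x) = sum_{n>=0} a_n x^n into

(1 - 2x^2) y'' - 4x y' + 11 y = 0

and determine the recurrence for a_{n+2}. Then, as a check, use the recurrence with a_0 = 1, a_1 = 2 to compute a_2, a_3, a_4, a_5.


Substitute y = sum_n a_n x^n.
(1 - 2 x^2) y'' contributes (n+2)(n+1) a_{n+2} - 2 n(n-1) a_n at x^n.
-4 x y'(x) contributes -4 n a_n at x^n.
11 y(x) contributes 11 a_n at x^n.
Matching x^n: (n+2)(n+1) a_{n+2} + (-2 n(n-1) - 4 n + 11) a_n = 0.
Thus a_{n+2} = (2 n(n-1) + 4 n - 11) / ((n+1)(n+2)) * a_n.

Check with a_0 = 1, a_1 = 2 (apply the recurrence for n = 0, 1, 2, 3): a_0 = 1, a_1 = 2, a_2 = -11/2, a_3 = -7/3, a_4 = -11/24, a_5 = -91/60.

a_(n+2) = (2 n(n-1) + 4 n - 11) / ((n+1)(n+2)) * a_n; check: a_0 = 1, a_1 = 2, a_2 = -11/2, a_3 = -7/3, a_4 = -11/24, a_5 = -91/60


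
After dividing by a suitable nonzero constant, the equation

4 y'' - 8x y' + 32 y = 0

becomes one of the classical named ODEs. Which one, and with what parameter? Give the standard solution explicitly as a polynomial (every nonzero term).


All three coefficients share the factor 4; dividing through by 4 gives  y'' - 2x y' + 8 y = 0.
This matches the Hermite equation y'' - 2x y' + 2n y = 0 with 2n = 8, so n = 4; the polynomial solution is H_4(x).
With y = sum_k a_k x^k, matching x^k gives (k+2)(k+1) a_{k+2} = 2(k - n) a_k = 2(k - 4) a_k. The right side vanishes at k = 4, so the series with the parity of 4 terminates at degree 4.
Standard normalization: leading coefficient of H_n is 2^n, so a_4 = 2^4 = 16. Work downward with a_k = (k+1)(k+2) a_{k+2} / (2(k - n)):
  a_2 = (3)(4)(16) / (2(2 - 4)) = 192/(-4) = -48
  a_0 = (1)(2)(-48) / (2(0 - 4)) = -96/(-8) = 12
Hence H_4(x) = 16 x^4 - 48 x^2 + 12.

H_4(x); series = 16 x^4 - 48 x^2 + 12


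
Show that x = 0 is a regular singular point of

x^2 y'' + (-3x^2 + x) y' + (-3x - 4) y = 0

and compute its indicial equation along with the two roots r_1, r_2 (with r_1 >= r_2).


Divide by x^2 to reach normal form y'' + P_1(x) y' + P_2(x) y = 0 with P_1(x) = -3 + 1/x and P_2(x) = -3/x - 4/x^2.
x = 0 is a singular point because the y'-coefficient -3 + 1/x has a pole at x = 0 and the y-coefficient -3/x - 4/x^2 has a pole at x = 0.
It is a regular singular point because x P_1(x) = p(x) = 1 - 3x and x^2 P_2(x) = q(x) = -3x - 4 are polynomials, hence analytic at x = 0.
p(0) = 1,  q(0) = -4.
Indicial equation: r(r-1) + p(0) r + q(0) = 0, i.e. r^2 + (p(0) - 1) r + q(0) = 0, i.e. r^2 - 4 = 0.
Discriminant: (0)^2 - 4(-4) = 16, so r = (0 ± 4)/2.
Solving: r_1 = 2, r_2 = -2.

indicial: r^2 - 4 = 0; roots r_1 = 2, r_2 = -2


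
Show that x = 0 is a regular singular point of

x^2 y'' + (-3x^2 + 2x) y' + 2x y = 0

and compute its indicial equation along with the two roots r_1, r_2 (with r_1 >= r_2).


Divide by x^2 to reach normal form y'' + P_1(x) y' + P_2(x) y = 0 with P_1(x) = -3 + 2/x and P_2(x) = 2/x.
x = 0 is a singular point because the y'-coefficient -3 + 2/x has a pole at x = 0 and the y-coefficient 2/x has a pole at x = 0.
It is a regular singular point because x P_1(x) = p(x) = 2 - 3x and x^2 P_2(x) = q(x) = 2x are polynomials, hence analytic at x = 0.
p(0) = 2,  q(0) = 0.
Indicial equation: r(r-1) + p(0) r + q(0) = 0, i.e. r^2 + (p(0) - 1) r + q(0) = 0, i.e. r^2 + 1 r = 0.
Discriminant: (1)^2 - 4(0) = 1, so r = (-1 ± 1)/2.
Solving: r_1 = 0, r_2 = -1.

indicial: r^2 + 1 r = 0; roots r_1 = 0, r_2 = -1


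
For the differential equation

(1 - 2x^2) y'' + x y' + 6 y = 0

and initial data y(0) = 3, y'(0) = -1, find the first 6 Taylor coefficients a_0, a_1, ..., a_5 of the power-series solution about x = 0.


Ansatz: y(x) = sum_{n>=0} a_n x^n, so y'(x) = sum_{n>=1} n a_n x^(n-1) and y''(x) = sum_{n>=2} n(n-1) a_n x^(n-2).
Substitute into P(x) y'' + Q(x) y' + R(x) y = 0 with P(x) = 1 - 2x^2, Q(x) = x, R(x) = 6, and match powers of x.
Initial conditions: a_0 = 3, a_1 = -1.
Setting the coefficient of each power of x to zero and solving order by order (substituting the coefficients already found):
  x^0: 2 a_2 + 6 a_0 = 0  ->  2 a_2 = -6 a_0 = -18  ->  a_2 = -9
  x^1: 6 a_3 + 7 a_1 = 0  ->  6 a_3 = -7 a_1 = 7  ->  a_3 = 7/6
  x^2: 12 a_4 + 4 a_2 = 0  ->  12 a_4 = -4 a_2 = 36  ->  a_4 = 3
  x^3: 20 a_5 - 3 a_3 = 0  ->  20 a_5 = 3 a_3 = 7/2  ->  a_5 = 7/40
Truncated series: y(x) = 3 - x - 9 x^2 + (7/6) x^3 + 3 x^4 + (7/40) x^5 + O(x^6).

a_0 = 3; a_1 = -1; a_2 = -9; a_3 = 7/6; a_4 = 3; a_5 = 7/40


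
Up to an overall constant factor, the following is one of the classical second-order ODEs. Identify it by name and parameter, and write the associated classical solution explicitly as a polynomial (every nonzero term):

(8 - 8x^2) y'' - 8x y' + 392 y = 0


All three coefficients share the factor 8; dividing through by 8 gives  (1 - x^2) y'' - x y' + 49 y = 0.
This matches the Chebyshev equation (1 - x^2) y'' - x y' + n^2 y = 0 (note the -x y' term, not -2x y') with n^2 = 49, so n = 7; the polynomial solution is T_7(x).
With y = sum_k a_k x^k, matching x^k gives (k+2)(k+1) a_{k+2} = (k^2 - n^2) a_k = (k - 7)(k + 7) a_k. The right side vanishes at k = 7, so the series with the parity of 7 terminates at degree 7.
Standard normalization: leading coefficient of T_n is 2^(n-1), so a_7 = 2^6 = 64. Work downward with a_k = (k+1)(k+2) a_{k+2} / ((k - 7)(k + 7)):
  a_5 = (6)(7)(64) / ((5 - 7)(5 + 7)) = 2688/(-24) = -112
  a_3 = (4)(5)(-112) / ((3 - 7)(3 + 7)) = -2240/(-40) = 56
  a_1 = (2)(3)(56) / ((1 - 7)(1 + 7)) = 336/(-48) = -7
Hence T_7(x) = 64 x^7 - 112 x^5 + 56 x^3 - 7 x.

T_7(x); series = 64 x^7 - 112 x^5 + 56 x^3 - 7 x


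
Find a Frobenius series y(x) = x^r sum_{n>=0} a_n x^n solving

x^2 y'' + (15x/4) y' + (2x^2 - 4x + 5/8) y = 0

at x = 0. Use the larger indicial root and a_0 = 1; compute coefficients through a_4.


Write in Frobenius form y'' + (p(x)/x) y' + (q(x)/x^2) y = 0:
  p(x) = 15/4,  q(x) = 2x^2 - 4x + 5/8.
Indicial equation: r(r-1) + (15/4) r + (5/8) = 0 -> roots r_1 = -1/4, r_2 = -5/2.
Take r = r_1 = -1/4. Let y(x) = x^r sum_{n>=0} a_n x^n with a_0 = 1.
Substitute y = x^r sum a_n x^n and match x^{r+n}. The recurrence is
  D(n) a_n - 4 a_{n-1} + 2 a_{n-2} = 0,  where D(n) = (r+n)(r+n-1) + (15/4)(r+n) + (5/8).
  a_n = [4 a_{n-1} - 2 a_{n-2}] / D(n).
Since the indicial polynomial factors as (r - r_1)(r - r_2), D(n) = (r_1 + n - r_1)(r_1 + n - r_2) = n(n + 9/4).
Evaluating step by step (a_0 = 1):
  n = 1: D(1) = 1(1 + 9/4) = 13/4; numerator = 4(1) = 4; a_1 = (4)/(13/4) = 16/13
  n = 2: D(2) = 2(2 + 9/4) = 17/2; numerator = 4(16/13) - 2(1) = 38/13; a_2 = (38/13)/(17/2) = 76/221
  n = 3: D(3) = 3(3 + 9/4) = 63/4; numerator = 4(76/221) - 2(16/13) = -240/221; a_3 = (-240/221)/(63/4) = -320/4641
  n = 4: D(4) = 4(4 + 9/4) = 25; numerator = 4(-320/4641) - 2(76/221) = -344/357; a_4 = (-344/357)/(25) = -344/8925

r = -1/4; a_0 = 1; a_1 = 16/13; a_2 = 76/221; a_3 = -320/4641; a_4 = -344/8925


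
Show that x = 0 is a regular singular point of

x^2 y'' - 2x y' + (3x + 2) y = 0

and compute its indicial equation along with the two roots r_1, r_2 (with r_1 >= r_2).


Divide by x^2 to reach normal form y'' + P_1(x) y' + P_2(x) y = 0 with P_1(x) = -2/x and P_2(x) = 3/x + 2/x^2.
x = 0 is a singular point because the y'-coefficient -2/x has a pole at x = 0 and the y-coefficient 3/x + 2/x^2 has a pole at x = 0.
It is a regular singular point because x P_1(x) = p(x) = -2 and x^2 P_2(x) = q(x) = 3x + 2 are polynomials, hence analytic at x = 0.
p(0) = -2,  q(0) = 2.
Indicial equation: r(r-1) + p(0) r + q(0) = 0, i.e. r^2 + (p(0) - 1) r + q(0) = 0, i.e. r^2 - 3 r + 2 = 0.
Discriminant: (-3)^2 - 4(2) = 1, so r = (3 ± 1)/2.
Solving: r_1 = 2, r_2 = 1.

indicial: r^2 - 3 r + 2 = 0; roots r_1 = 2, r_2 = 1


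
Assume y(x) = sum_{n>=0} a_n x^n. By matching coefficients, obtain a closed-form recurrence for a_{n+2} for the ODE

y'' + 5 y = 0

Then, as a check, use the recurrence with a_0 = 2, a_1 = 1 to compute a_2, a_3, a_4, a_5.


Substitute y = sum_n a_n x^n into y'' + (const) y = 0.
y''(x) = sum_{n>=0} (n+2)(n+1) a_{n+2} x^n.
The ODE becomes sum_n [(n+2)(n+1) a_{n+2} + 5 a_n] x^n = 0.
Setting each coefficient to zero gives the recurrence:
  (n+2)(n+1) a_{n+2} + 5 a_n = 0,
  a_{n+2} = -5 / ((n+1)(n+2)) a_n.

Check with a_0 = 2, a_1 = 1 (apply the recurrence for n = 0, 1, 2, 3): a_0 = 2, a_1 = 1, a_2 = -5, a_3 = -5/6, a_4 = 25/12, a_5 = 5/24.

a_{n+2} = -5/((n+1)(n+2)) * a_n; check: a_0 = 2, a_1 = 1, a_2 = -5, a_3 = -5/6, a_4 = 25/12, a_5 = 5/24


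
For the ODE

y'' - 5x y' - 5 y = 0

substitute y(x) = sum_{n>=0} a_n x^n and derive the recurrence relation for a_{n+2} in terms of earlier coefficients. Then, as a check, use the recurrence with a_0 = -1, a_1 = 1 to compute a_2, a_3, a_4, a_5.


Substitute y = sum_n a_n x^n.
y''(x) has coefficient (n+2)(n+1) a_{n+2} at x^n;
-5 x y'(x) has coefficient -5 n a_n at x^n (shift);
-5 y(x) has coefficient -5 a_n at x^n.
Matching x^n: (n+2)(n+1) a_{n+2} + (-5n - 5) a_n = 0.
Thus a_{n+2} = (5n + 5) / ((n+1)(n+2)) * a_n.

Check with a_0 = -1, a_1 = 1 (apply the recurrence for n = 0, 1, 2, 3): a_0 = -1, a_1 = 1, a_2 = -5/2, a_3 = 5/3, a_4 = -25/8, a_5 = 5/3.

a_(n+2) = (5n + 5) / ((n+1)(n+2)) * a_n; check: a_0 = -1, a_1 = 1, a_2 = -5/2, a_3 = 5/3, a_4 = -25/8, a_5 = 5/3


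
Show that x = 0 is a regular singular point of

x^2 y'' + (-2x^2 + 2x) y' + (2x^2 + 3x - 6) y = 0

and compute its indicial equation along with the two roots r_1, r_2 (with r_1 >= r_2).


Divide by x^2 to reach normal form y'' + P_1(x) y' + P_2(x) y = 0 with P_1(x) = -2 + 2/x and P_2(x) = 2 + 3/x - 6/x^2.
x = 0 is a singular point because the y'-coefficient -2 + 2/x has a pole at x = 0 and the y-coefficient 2 + 3/x - 6/x^2 has a pole at x = 0.
It is a regular singular point because x P_1(x) = p(x) = 2 - 2x and x^2 P_2(x) = q(x) = 2x^2 + 3x - 6 are polynomials, hence analytic at x = 0.
p(0) = 2,  q(0) = -6.
Indicial equation: r(r-1) + p(0) r + q(0) = 0, i.e. r^2 + (p(0) - 1) r + q(0) = 0, i.e. r^2 + 1 r - 6 = 0.
Discriminant: (1)^2 - 4(-6) = 25, so r = (-1 ± 5)/2.
Solving: r_1 = 2, r_2 = -3.

indicial: r^2 + 1 r - 6 = 0; roots r_1 = 2, r_2 = -3


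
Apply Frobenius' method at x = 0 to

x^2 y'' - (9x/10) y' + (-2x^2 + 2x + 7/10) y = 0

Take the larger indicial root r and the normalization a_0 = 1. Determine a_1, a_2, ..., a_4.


Write in Frobenius form y'' + (p(x)/x) y' + (q(x)/x^2) y = 0:
  p(x) = -9/10,  q(x) = -2x^2 + 2x + 7/10.
Indicial equation: r(r-1) + (-9/10) r + (7/10) = 0 -> roots r_1 = 7/5, r_2 = 1/2.
Take r = r_1 = 7/5. Let y(x) = x^r sum_{n>=0} a_n x^n with a_0 = 1.
Substitute y = x^r sum a_n x^n and match x^{r+n}. The recurrence is
  D(n) a_n + 2 a_{n-1} - 2 a_{n-2} = 0,  where D(n) = (r+n)(r+n-1) + (-9/10)(r+n) + (7/10).
  a_n = [-2 a_{n-1} + 2 a_{n-2}] / D(n).
Since the indicial polynomial factors as (r - r_1)(r - r_2), D(n) = (r_1 + n - r_1)(r_1 + n - r_2) = n(n + 9/10).
Evaluating step by step (a_0 = 1):
  n = 1: D(1) = 1(1 + 9/10) = 19/10; numerator = -2(1) = -2; a_1 = (-2)/(19/10) = -20/19
  n = 2: D(2) = 2(2 + 9/10) = 29/5; numerator = -2(-20/19) + 2(1) = 78/19; a_2 = (78/19)/(29/5) = 390/551
  n = 3: D(3) = 3(3 + 9/10) = 117/10; numerator = -2(390/551) + 2(-20/19) = -1940/551; a_3 = (-1940/551)/(117/10) = -19400/64467
  n = 4: D(4) = 4(4 + 9/10) = 98/5; numerator = -2(-19400/64467) + 2(390/551) = 130060/64467; a_4 = (130060/64467)/(98/5) = 46450/451269

r = 7/5; a_0 = 1; a_1 = -20/19; a_2 = 390/551; a_3 = -19400/64467; a_4 = 46450/451269


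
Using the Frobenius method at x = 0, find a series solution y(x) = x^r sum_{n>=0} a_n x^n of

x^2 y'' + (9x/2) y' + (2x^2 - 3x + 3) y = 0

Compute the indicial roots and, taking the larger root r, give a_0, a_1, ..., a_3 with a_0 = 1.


Write in Frobenius form y'' + (p(x)/x) y' + (q(x)/x^2) y = 0:
  p(x) = 9/2,  q(x) = 2x^2 - 3x + 3.
Indicial equation: r(r-1) + (9/2) r + (3) = 0 -> roots r_1 = -3/2, r_2 = -2.
Take r = r_1 = -3/2. Let y(x) = x^r sum_{n>=0} a_n x^n with a_0 = 1.
Substitute y = x^r sum a_n x^n and match x^{r+n}. The recurrence is
  D(n) a_n - 3 a_{n-1} + 2 a_{n-2} = 0,  where D(n) = (r+n)(r+n-1) + (9/2)(r+n) + (3).
  a_n = [3 a_{n-1} - 2 a_{n-2}] / D(n).
Since the indicial polynomial factors as (r - r_1)(r - r_2), D(n) = (r_1 + n - r_1)(r_1 + n - r_2) = n(n + 1/2).
Evaluating step by step (a_0 = 1):
  n = 1: D(1) = 1(1 + 1/2) = 3/2; numerator = 3(1) = 3; a_1 = (3)/(3/2) = 2
  n = 2: D(2) = 2(2 + 1/2) = 5; numerator = 3(2) - 2(1) = 4; a_2 = (4)/(5) = 4/5
  n = 3: D(3) = 3(3 + 1/2) = 21/2; numerator = 3(4/5) - 2(2) = -8/5; a_3 = (-8/5)/(21/2) = -16/105

r = -3/2; a_0 = 1; a_1 = 2; a_2 = 4/5; a_3 = -16/105


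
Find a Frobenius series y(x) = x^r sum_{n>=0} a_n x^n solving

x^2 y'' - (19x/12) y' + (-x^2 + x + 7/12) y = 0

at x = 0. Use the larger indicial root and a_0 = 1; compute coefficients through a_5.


Write in Frobenius form y'' + (p(x)/x) y' + (q(x)/x^2) y = 0:
  p(x) = -19/12,  q(x) = -x^2 + x + 7/12.
Indicial equation: r(r-1) + (-19/12) r + (7/12) = 0 -> roots r_1 = 7/3, r_2 = 1/4.
Take r = r_1 = 7/3. Let y(x) = x^r sum_{n>=0} a_n x^n with a_0 = 1.
Substitute y = x^r sum a_n x^n and match x^{r+n}. The recurrence is
  D(n) a_n + 1 a_{n-1} - 1 a_{n-2} = 0,  where D(n) = (r+n)(r+n-1) + (-19/12)(r+n) + (7/12).
  a_n = [-1 a_{n-1} + 1 a_{n-2}] / D(n).
Since the indicial polynomial factors as (r - r_1)(r - r_2), D(n) = (r_1 + n - r_1)(r_1 + n - r_2) = n(n + 25/12).
Evaluating step by step (a_0 = 1):
  n = 1: D(1) = 1(1 + 25/12) = 37/12; numerator = -1(1) = -1; a_1 = (-1)/(37/12) = -12/37
  n = 2: D(2) = 2(2 + 25/12) = 49/6; numerator = -1(-12/37) + 1(1) = 49/37; a_2 = (49/37)/(49/6) = 6/37
  n = 3: D(3) = 3(3 + 25/12) = 61/4; numerator = -1(6/37) + 1(-12/37) = -18/37; a_3 = (-18/37)/(61/4) = -72/2257
  n = 4: D(4) = 4(4 + 25/12) = 73/3; numerator = -1(-72/2257) + 1(6/37) = 438/2257; a_4 = (438/2257)/(73/3) = 18/2257
  n = 5: D(5) = 5(5 + 25/12) = 425/12; numerator = -1(18/2257) + 1(-72/2257) = -90/2257; a_5 = (-90/2257)/(425/12) = -216/191845

r = 7/3; a_0 = 1; a_1 = -12/37; a_2 = 6/37; a_3 = -72/2257; a_4 = 18/2257; a_5 = -216/191845


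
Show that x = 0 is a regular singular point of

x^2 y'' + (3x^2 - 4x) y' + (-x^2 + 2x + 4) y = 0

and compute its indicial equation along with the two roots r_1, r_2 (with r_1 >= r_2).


Divide by x^2 to reach normal form y'' + P_1(x) y' + P_2(x) y = 0 with P_1(x) = 3 - 4/x and P_2(x) = -1 + 2/x + 4/x^2.
x = 0 is a singular point because the y'-coefficient 3 - 4/x has a pole at x = 0 and the y-coefficient -1 + 2/x + 4/x^2 has a pole at x = 0.
It is a regular singular point because x P_1(x) = p(x) = 3x - 4 and x^2 P_2(x) = q(x) = -x^2 + 2x + 4 are polynomials, hence analytic at x = 0.
p(0) = -4,  q(0) = 4.
Indicial equation: r(r-1) + p(0) r + q(0) = 0, i.e. r^2 + (p(0) - 1) r + q(0) = 0, i.e. r^2 - 5 r + 4 = 0.
Discriminant: (-5)^2 - 4(4) = 9, so r = (5 ± 3)/2.
Solving: r_1 = 4, r_2 = 1.

indicial: r^2 - 5 r + 4 = 0; roots r_1 = 4, r_2 = 1


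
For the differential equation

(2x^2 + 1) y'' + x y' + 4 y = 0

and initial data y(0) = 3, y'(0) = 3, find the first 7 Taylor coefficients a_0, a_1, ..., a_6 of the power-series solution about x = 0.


Ansatz: y(x) = sum_{n>=0} a_n x^n, so y'(x) = sum_{n>=1} n a_n x^(n-1) and y''(x) = sum_{n>=2} n(n-1) a_n x^(n-2).
Substitute into P(x) y'' + Q(x) y' + R(x) y = 0 with P(x) = 2x^2 + 1, Q(x) = x, R(x) = 4, and match powers of x.
Initial conditions: a_0 = 3, a_1 = 3.
Setting the coefficient of each power of x to zero and solving order by order (substituting the coefficients already found):
  x^0: 2 a_2 + 4 a_0 = 0  ->  2 a_2 = -4 a_0 = -12  ->  a_2 = -6
  x^1: 6 a_3 + 5 a_1 = 0  ->  6 a_3 = -5 a_1 = -15  ->  a_3 = -5/2
  x^2: 12 a_4 + 10 a_2 = 0  ->  12 a_4 = -10 a_2 = 60  ->  a_4 = 5
  x^3: 20 a_5 + 19 a_3 = 0  ->  20 a_5 = -19 a_3 = 95/2  ->  a_5 = 19/8
  x^4: 30 a_6 + 32 a_4 = 0  ->  30 a_6 = -32 a_4 = -160  ->  a_6 = -16/3
Truncated series: y(x) = 3 + 3 x - 6 x^2 - (5/2) x^3 + 5 x^4 + (19/8) x^5 - (16/3) x^6 + O(x^7).

a_0 = 3; a_1 = 3; a_2 = -6; a_3 = -5/2; a_4 = 5; a_5 = 19/8; a_6 = -16/3


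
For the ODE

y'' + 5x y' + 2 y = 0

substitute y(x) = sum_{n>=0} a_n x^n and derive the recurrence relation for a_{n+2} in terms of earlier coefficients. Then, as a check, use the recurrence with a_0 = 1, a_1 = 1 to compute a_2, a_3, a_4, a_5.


Substitute y = sum_n a_n x^n.
y''(x) has coefficient (n+2)(n+1) a_{n+2} at x^n;
5 x y'(x) has coefficient 5 n a_n at x^n (shift);
2 y(x) has coefficient 2 a_n at x^n.
Matching x^n: (n+2)(n+1) a_{n+2} + (5n + 2) a_n = 0.
Thus a_{n+2} = (-5n - 2) / ((n+1)(n+2)) * a_n.

Check with a_0 = 1, a_1 = 1 (apply the recurrence for n = 0, 1, 2, 3): a_0 = 1, a_1 = 1, a_2 = -1, a_3 = -7/6, a_4 = 1, a_5 = 119/120.

a_(n+2) = (-5n - 2) / ((n+1)(n+2)) * a_n; check: a_0 = 1, a_1 = 1, a_2 = -1, a_3 = -7/6, a_4 = 1, a_5 = 119/120


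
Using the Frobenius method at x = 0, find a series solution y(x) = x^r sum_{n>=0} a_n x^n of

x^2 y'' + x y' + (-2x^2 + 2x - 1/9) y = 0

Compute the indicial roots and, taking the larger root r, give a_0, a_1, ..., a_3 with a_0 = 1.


Write in Frobenius form y'' + (p(x)/x) y' + (q(x)/x^2) y = 0:
  p(x) = 1,  q(x) = -2x^2 + 2x - 1/9.
Indicial equation: r(r-1) + (1) r + (-1/9) = 0 -> roots r_1 = 1/3, r_2 = -1/3.
Take r = r_1 = 1/3. Let y(x) = x^r sum_{n>=0} a_n x^n with a_0 = 1.
Substitute y = x^r sum a_n x^n and match x^{r+n}. The recurrence is
  D(n) a_n + 2 a_{n-1} - 2 a_{n-2} = 0,  where D(n) = (r+n)(r+n-1) + (1)(r+n) + (-1/9).
  a_n = [-2 a_{n-1} + 2 a_{n-2}] / D(n).
Since the indicial polynomial factors as (r - r_1)(r - r_2), D(n) = (r_1 + n - r_1)(r_1 + n - r_2) = n(n + 2/3).
Evaluating step by step (a_0 = 1):
  n = 1: D(1) = 1(1 + 2/3) = 5/3; numerator = -2(1) = -2; a_1 = (-2)/(5/3) = -6/5
  n = 2: D(2) = 2(2 + 2/3) = 16/3; numerator = -2(-6/5) + 2(1) = 22/5; a_2 = (22/5)/(16/3) = 33/40
  n = 3: D(3) = 3(3 + 2/3) = 11; numerator = -2(33/40) + 2(-6/5) = -81/20; a_3 = (-81/20)/(11) = -81/220

r = 1/3; a_0 = 1; a_1 = -6/5; a_2 = 33/40; a_3 = -81/220


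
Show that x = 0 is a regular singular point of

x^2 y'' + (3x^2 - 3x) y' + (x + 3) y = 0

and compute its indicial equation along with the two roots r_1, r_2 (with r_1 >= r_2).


Divide by x^2 to reach normal form y'' + P_1(x) y' + P_2(x) y = 0 with P_1(x) = 3 - 3/x and P_2(x) = 1/x + 3/x^2.
x = 0 is a singular point because the y'-coefficient 3 - 3/x has a pole at x = 0 and the y-coefficient 1/x + 3/x^2 has a pole at x = 0.
It is a regular singular point because x P_1(x) = p(x) = 3x - 3 and x^2 P_2(x) = q(x) = x + 3 are polynomials, hence analytic at x = 0.
p(0) = -3,  q(0) = 3.
Indicial equation: r(r-1) + p(0) r + q(0) = 0, i.e. r^2 + (p(0) - 1) r + q(0) = 0, i.e. r^2 - 4 r + 3 = 0.
Discriminant: (-4)^2 - 4(3) = 4, so r = (4 ± 2)/2.
Solving: r_1 = 3, r_2 = 1.

indicial: r^2 - 4 r + 3 = 0; roots r_1 = 3, r_2 = 1


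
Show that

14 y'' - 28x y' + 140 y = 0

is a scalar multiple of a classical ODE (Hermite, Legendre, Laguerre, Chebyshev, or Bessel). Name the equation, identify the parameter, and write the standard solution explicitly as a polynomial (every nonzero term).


All three coefficients share the factor 14; dividing through by 14 gives  y'' - 2x y' + 10 y = 0.
This matches the Hermite equation y'' - 2x y' + 2n y = 0 with 2n = 10, so n = 5; the polynomial solution is H_5(x).
With y = sum_k a_k x^k, matching x^k gives (k+2)(k+1) a_{k+2} = 2(k - n) a_k = 2(k - 5) a_k. The right side vanishes at k = 5, so the series with the parity of 5 terminates at degree 5.
Standard normalization: leading coefficient of H_n is 2^n, so a_5 = 2^5 = 32. Work downward with a_k = (k+1)(k+2) a_{k+2} / (2(k - n)):
  a_3 = (4)(5)(32) / (2(3 - 5)) = 640/(-4) = -160
  a_1 = (2)(3)(-160) / (2(1 - 5)) = -960/(-8) = 120
Hence H_5(x) = 32 x^5 - 160 x^3 + 120 x.

H_5(x); series = 32 x^5 - 160 x^3 + 120 x


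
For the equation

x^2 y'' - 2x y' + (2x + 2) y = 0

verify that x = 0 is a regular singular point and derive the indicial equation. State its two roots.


Divide by x^2 to reach normal form y'' + P_1(x) y' + P_2(x) y = 0 with P_1(x) = -2/x and P_2(x) = 2/x + 2/x^2.
x = 0 is a singular point because the y'-coefficient -2/x has a pole at x = 0 and the y-coefficient 2/x + 2/x^2 has a pole at x = 0.
It is a regular singular point because x P_1(x) = p(x) = -2 and x^2 P_2(x) = q(x) = 2x + 2 are polynomials, hence analytic at x = 0.
p(0) = -2,  q(0) = 2.
Indicial equation: r(r-1) + p(0) r + q(0) = 0, i.e. r^2 + (p(0) - 1) r + q(0) = 0, i.e. r^2 - 3 r + 2 = 0.
Discriminant: (-3)^2 - 4(2) = 1, so r = (3 ± 1)/2.
Solving: r_1 = 2, r_2 = 1.

indicial: r^2 - 3 r + 2 = 0; roots r_1 = 2, r_2 = 1


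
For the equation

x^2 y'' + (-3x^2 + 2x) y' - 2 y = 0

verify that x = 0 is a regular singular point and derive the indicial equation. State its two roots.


Divide by x^2 to reach normal form y'' + P_1(x) y' + P_2(x) y = 0 with P_1(x) = -3 + 2/x and P_2(x) = -2/x^2.
x = 0 is a singular point because the y'-coefficient -3 + 2/x has a pole at x = 0 and the y-coefficient -2/x^2 has a pole at x = 0.
It is a regular singular point because x P_1(x) = p(x) = 2 - 3x and x^2 P_2(x) = q(x) = -2 are polynomials, hence analytic at x = 0.
p(0) = 2,  q(0) = -2.
Indicial equation: r(r-1) + p(0) r + q(0) = 0, i.e. r^2 + (p(0) - 1) r + q(0) = 0, i.e. r^2 + 1 r - 2 = 0.
Discriminant: (1)^2 - 4(-2) = 9, so r = (-1 ± 3)/2.
Solving: r_1 = 1, r_2 = -2.

indicial: r^2 + 1 r - 2 = 0; roots r_1 = 1, r_2 = -2


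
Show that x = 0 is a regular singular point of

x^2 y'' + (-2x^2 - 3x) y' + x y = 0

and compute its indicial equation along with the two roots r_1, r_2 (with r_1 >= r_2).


Divide by x^2 to reach normal form y'' + P_1(x) y' + P_2(x) y = 0 with P_1(x) = -2 - 3/x and P_2(x) = 1/x.
x = 0 is a singular point because the y'-coefficient -2 - 3/x has a pole at x = 0 and the y-coefficient 1/x has a pole at x = 0.
It is a regular singular point because x P_1(x) = p(x) = -2x - 3 and x^2 P_2(x) = q(x) = x are polynomials, hence analytic at x = 0.
p(0) = -3,  q(0) = 0.
Indicial equation: r(r-1) + p(0) r + q(0) = 0, i.e. r^2 + (p(0) - 1) r + q(0) = 0, i.e. r^2 - 4 r = 0.
Discriminant: (-4)^2 - 4(0) = 16, so r = (4 ± 4)/2.
Solving: r_1 = 4, r_2 = 0.

indicial: r^2 - 4 r = 0; roots r_1 = 4, r_2 = 0


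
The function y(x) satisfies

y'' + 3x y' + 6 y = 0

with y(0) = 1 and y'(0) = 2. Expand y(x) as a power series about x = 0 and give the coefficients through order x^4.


Ansatz: y(x) = sum_{n>=0} a_n x^n, so y'(x) = sum_{n>=1} n a_n x^(n-1) and y''(x) = sum_{n>=2} n(n-1) a_n x^(n-2).
Substitute into P(x) y'' + Q(x) y' + R(x) y = 0 with P(x) = 1, Q(x) = 3x, R(x) = 6, and match powers of x.
Initial conditions: a_0 = 1, a_1 = 2.
Setting the coefficient of each power of x to zero and solving order by order (substituting the coefficients already found):
  x^0: 2 a_2 + 6 a_0 = 0  ->  2 a_2 = -6 a_0 = -6  ->  a_2 = -3
  x^1: 6 a_3 + 9 a_1 = 0  ->  6 a_3 = -9 a_1 = -18  ->  a_3 = -3
  x^2: 12 a_4 + 12 a_2 = 0  ->  12 a_4 = -12 a_2 = 36  ->  a_4 = 3
Truncated series: y(x) = 1 + 2 x - 3 x^2 - 3 x^3 + 3 x^4 + O(x^5).

a_0 = 1; a_1 = 2; a_2 = -3; a_3 = -3; a_4 = 3


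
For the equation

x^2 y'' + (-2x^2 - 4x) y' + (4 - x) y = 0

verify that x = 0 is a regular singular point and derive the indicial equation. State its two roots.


Divide by x^2 to reach normal form y'' + P_1(x) y' + P_2(x) y = 0 with P_1(x) = -2 - 4/x and P_2(x) = -1/x + 4/x^2.
x = 0 is a singular point because the y'-coefficient -2 - 4/x has a pole at x = 0 and the y-coefficient -1/x + 4/x^2 has a pole at x = 0.
It is a regular singular point because x P_1(x) = p(x) = -2x - 4 and x^2 P_2(x) = q(x) = 4 - x are polynomials, hence analytic at x = 0.
p(0) = -4,  q(0) = 4.
Indicial equation: r(r-1) + p(0) r + q(0) = 0, i.e. r^2 + (p(0) - 1) r + q(0) = 0, i.e. r^2 - 5 r + 4 = 0.
Discriminant: (-5)^2 - 4(4) = 9, so r = (5 ± 3)/2.
Solving: r_1 = 4, r_2 = 1.

indicial: r^2 - 5 r + 4 = 0; roots r_1 = 4, r_2 = 1


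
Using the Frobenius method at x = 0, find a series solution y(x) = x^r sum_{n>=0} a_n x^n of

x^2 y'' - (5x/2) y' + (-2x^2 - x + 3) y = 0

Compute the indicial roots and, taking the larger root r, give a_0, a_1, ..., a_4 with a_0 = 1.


Write in Frobenius form y'' + (p(x)/x) y' + (q(x)/x^2) y = 0:
  p(x) = -5/2,  q(x) = -2x^2 - x + 3.
Indicial equation: r(r-1) + (-5/2) r + (3) = 0 -> roots r_1 = 2, r_2 = 3/2.
Take r = r_1 = 2. Let y(x) = x^r sum_{n>=0} a_n x^n with a_0 = 1.
Substitute y = x^r sum a_n x^n and match x^{r+n}. The recurrence is
  D(n) a_n - 1 a_{n-1} - 2 a_{n-2} = 0,  where D(n) = (r+n)(r+n-1) + (-5/2)(r+n) + (3).
  a_n = [1 a_{n-1} + 2 a_{n-2}] / D(n).
Since the indicial polynomial factors as (r - r_1)(r - r_2), D(n) = (r_1 + n - r_1)(r_1 + n - r_2) = n(n + 1/2).
Evaluating step by step (a_0 = 1):
  n = 1: D(1) = 1(1 + 1/2) = 3/2; numerator = 1(1) = 1; a_1 = (1)/(3/2) = 2/3
  n = 2: D(2) = 2(2 + 1/2) = 5; numerator = 1(2/3) + 2(1) = 8/3; a_2 = (8/3)/(5) = 8/15
  n = 3: D(3) = 3(3 + 1/2) = 21/2; numerator = 1(8/15) + 2(2/3) = 28/15; a_3 = (28/15)/(21/2) = 8/45
  n = 4: D(4) = 4(4 + 1/2) = 18; numerator = 1(8/45) + 2(8/15) = 56/45; a_4 = (56/45)/(18) = 28/405

r = 2; a_0 = 1; a_1 = 2/3; a_2 = 8/15; a_3 = 8/45; a_4 = 28/405


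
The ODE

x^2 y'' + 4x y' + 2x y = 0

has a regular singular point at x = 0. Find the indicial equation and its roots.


Divide by x^2 to reach normal form y'' + P_1(x) y' + P_2(x) y = 0 with P_1(x) = 4/x and P_2(x) = 2/x.
x = 0 is a singular point because the y'-coefficient 4/x has a pole at x = 0 and the y-coefficient 2/x has a pole at x = 0.
It is a regular singular point because x P_1(x) = p(x) = 4 and x^2 P_2(x) = q(x) = 2x are polynomials, hence analytic at x = 0.
p(0) = 4,  q(0) = 0.
Indicial equation: r(r-1) + p(0) r + q(0) = 0, i.e. r^2 + (p(0) - 1) r + q(0) = 0, i.e. r^2 + 3 r = 0.
Discriminant: (3)^2 - 4(0) = 9, so r = (-3 ± 3)/2.
Solving: r_1 = 0, r_2 = -3.

indicial: r^2 + 3 r = 0; roots r_1 = 0, r_2 = -3


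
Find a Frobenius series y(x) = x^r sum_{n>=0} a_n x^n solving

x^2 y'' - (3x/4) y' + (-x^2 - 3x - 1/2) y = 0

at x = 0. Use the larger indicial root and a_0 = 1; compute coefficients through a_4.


Write in Frobenius form y'' + (p(x)/x) y' + (q(x)/x^2) y = 0:
  p(x) = -3/4,  q(x) = -x^2 - 3x - 1/2.
Indicial equation: r(r-1) + (-3/4) r + (-1/2) = 0 -> roots r_1 = 2, r_2 = -1/4.
Take r = r_1 = 2. Let y(x) = x^r sum_{n>=0} a_n x^n with a_0 = 1.
Substitute y = x^r sum a_n x^n and match x^{r+n}. The recurrence is
  D(n) a_n - 3 a_{n-1} - 1 a_{n-2} = 0,  where D(n) = (r+n)(r+n-1) + (-3/4)(r+n) + (-1/2).
  a_n = [3 a_{n-1} + 1 a_{n-2}] / D(n).
Since the indicial polynomial factors as (r - r_1)(r - r_2), D(n) = (r_1 + n - r_1)(r_1 + n - r_2) = n(n + 9/4).
Evaluating step by step (a_0 = 1):
  n = 1: D(1) = 1(1 + 9/4) = 13/4; numerator = 3(1) = 3; a_1 = (3)/(13/4) = 12/13
  n = 2: D(2) = 2(2 + 9/4) = 17/2; numerator = 3(12/13) + 1(1) = 49/13; a_2 = (49/13)/(17/2) = 98/221
  n = 3: D(3) = 3(3 + 9/4) = 63/4; numerator = 3(98/221) + 1(12/13) = 498/221; a_3 = (498/221)/(63/4) = 664/4641
  n = 4: D(4) = 4(4 + 9/4) = 25; numerator = 3(664/4641) + 1(98/221) = 1350/1547; a_4 = (1350/1547)/(25) = 54/1547

r = 2; a_0 = 1; a_1 = 12/13; a_2 = 98/221; a_3 = 664/4641; a_4 = 54/1547


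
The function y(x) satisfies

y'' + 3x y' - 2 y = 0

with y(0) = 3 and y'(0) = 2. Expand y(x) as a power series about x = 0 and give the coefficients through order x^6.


Ansatz: y(x) = sum_{n>=0} a_n x^n, so y'(x) = sum_{n>=1} n a_n x^(n-1) and y''(x) = sum_{n>=2} n(n-1) a_n x^(n-2).
Substitute into P(x) y'' + Q(x) y' + R(x) y = 0 with P(x) = 1, Q(x) = 3x, R(x) = -2, and match powers of x.
Initial conditions: a_0 = 3, a_1 = 2.
Setting the coefficient of each power of x to zero and solving order by order (substituting the coefficients already found):
  x^0: 2 a_2 - 2 a_0 = 0  ->  2 a_2 = 2 a_0 = 6  ->  a_2 = 3
  x^1: 6 a_3 + a_1 = 0  ->  6 a_3 = -a_1 = -2  ->  a_3 = -1/3
  x^2: 12 a_4 + 4 a_2 = 0  ->  12 a_4 = -4 a_2 = -12  ->  a_4 = -1
  x^3: 20 a_5 + 7 a_3 = 0  ->  20 a_5 = -7 a_3 = 7/3  ->  a_5 = 7/60
  x^4: 30 a_6 + 10 a_4 = 0  ->  30 a_6 = -10 a_4 = 10  ->  a_6 = 1/3
Truncated series: y(x) = 3 + 2 x + 3 x^2 - (1/3) x^3 - x^4 + (7/60) x^5 + (1/3) x^6 + O(x^7).

a_0 = 3; a_1 = 2; a_2 = 3; a_3 = -1/3; a_4 = -1; a_5 = 7/60; a_6 = 1/3


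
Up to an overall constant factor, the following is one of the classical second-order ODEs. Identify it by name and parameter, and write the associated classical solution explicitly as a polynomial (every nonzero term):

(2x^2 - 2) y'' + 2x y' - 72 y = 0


All three coefficients share the factor -2; dividing through by -2 gives  (1 - x^2) y'' - x y' + 36 y = 0.
This matches the Chebyshev equation (1 - x^2) y'' - x y' + n^2 y = 0 (note the -x y' term, not -2x y') with n^2 = 36, so n = 6; the polynomial solution is T_6(x).
With y = sum_k a_k x^k, matching x^k gives (k+2)(k+1) a_{k+2} = (k^2 - n^2) a_k = (k - 6)(k + 6) a_k. The right side vanishes at k = 6, so the series with the parity of 6 terminates at degree 6.
Standard normalization: leading coefficient of T_n is 2^(n-1), so a_6 = 2^5 = 32. Work downward with a_k = (k+1)(k+2) a_{k+2} / ((k - 6)(k + 6)):
  a_4 = (5)(6)(32) / ((4 - 6)(4 + 6)) = 960/(-20) = -48
  a_2 = (3)(4)(-48) / ((2 - 6)(2 + 6)) = -576/(-32) = 18
  a_0 = (1)(2)(18) / ((0 - 6)(0 + 6)) = 36/(-36) = -1
Hence T_6(x) = 32 x^6 - 48 x^4 + 18 x^2 - 1.

T_6(x); series = 32 x^6 - 48 x^4 + 18 x^2 - 1


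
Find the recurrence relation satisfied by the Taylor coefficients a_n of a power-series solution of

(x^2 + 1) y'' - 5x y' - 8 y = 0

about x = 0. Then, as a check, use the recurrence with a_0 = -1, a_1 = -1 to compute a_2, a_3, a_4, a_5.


Substitute y = sum_n a_n x^n.
(1 + 1 x^2) y'' contributes (n+2)(n+1) a_{n+2} + n(n-1) a_n at x^n.
-5 x y'(x) contributes -5 n a_n at x^n.
-8 y(x) contributes -8 a_n at x^n.
Matching x^n: (n+2)(n+1) a_{n+2} + (n(n-1) - 5 n - 8) a_n = 0.
Thus a_{n+2} = (-n(n-1) + 5 n + 8) / ((n+1)(n+2)) * a_n.

Check with a_0 = -1, a_1 = -1 (apply the recurrence for n = 0, 1, 2, 3): a_0 = -1, a_1 = -1, a_2 = -4, a_3 = -13/6, a_4 = -16/3, a_5 = -221/120.

a_(n+2) = (-n(n-1) + 5 n + 8) / ((n+1)(n+2)) * a_n; check: a_0 = -1, a_1 = -1, a_2 = -4, a_3 = -13/6, a_4 = -16/3, a_5 = -221/120


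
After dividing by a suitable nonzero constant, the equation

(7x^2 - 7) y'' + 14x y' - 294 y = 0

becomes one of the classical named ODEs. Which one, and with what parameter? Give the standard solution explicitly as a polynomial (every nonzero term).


All three coefficients share the factor -7; dividing through by -7 gives  (1 - x^2) y'' - 2x y' + 42 y = 0.
This matches the Legendre equation (1 - x^2) y'' - 2x y' + n(n+1) y = 0 (note the -2x y' term) with n(n+1) = 42, so n = 6; the polynomial solution is P_6(x).
With y = sum_k a_k x^k, matching x^k gives (k+2)(k+1) a_{k+2} = [k(k+1) - n(n+1)] a_k = (k - 6)(k + 7) a_k. The right side vanishes at k = 6, so the series with the parity of 6 terminates at degree 6.
Standard normalization (P_n(1) = 1): leading coefficient (2n)!/(2^n (n!)^2) = 479001600/(64*518400) = 231/16, so a_6 = 231/16. Work downward with a_k = (k+1)(k+2) a_{k+2} / ((k - 6)(k + 7)):
  a_4 = (5)(6)(231/16) / ((4 - 6)(4 + 7)) = (3465/8)/(-22) = -315/16
  a_2 = (3)(4)(-315/16) / ((2 - 6)(2 + 7)) = (-945/4)/(-36) = 105/16
  a_0 = (1)(2)(105/16) / ((0 - 6)(0 + 7)) = (105/8)/(-42) = -5/16
Hence P_6(x) = 231 x^6/16 - 315 x^4/16 + 105 x^2/16 - 5/16.

P_6(x); series = 231 x^6/16 - 315 x^4/16 + 105 x^2/16 - 5/16


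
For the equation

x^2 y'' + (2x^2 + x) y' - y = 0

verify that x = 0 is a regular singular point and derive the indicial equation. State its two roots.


Divide by x^2 to reach normal form y'' + P_1(x) y' + P_2(x) y = 0 with P_1(x) = 2 + 1/x and P_2(x) = -1/x^2.
x = 0 is a singular point because the y'-coefficient 2 + 1/x has a pole at x = 0 and the y-coefficient -1/x^2 has a pole at x = 0.
It is a regular singular point because x P_1(x) = p(x) = 2x + 1 and x^2 P_2(x) = q(x) = -1 are polynomials, hence analytic at x = 0.
p(0) = 1,  q(0) = -1.
Indicial equation: r(r-1) + p(0) r + q(0) = 0, i.e. r^2 + (p(0) - 1) r + q(0) = 0, i.e. r^2 - 1 = 0.
Discriminant: (0)^2 - 4(-1) = 4, so r = (0 ± 2)/2.
Solving: r_1 = 1, r_2 = -1.

indicial: r^2 - 1 = 0; roots r_1 = 1, r_2 = -1


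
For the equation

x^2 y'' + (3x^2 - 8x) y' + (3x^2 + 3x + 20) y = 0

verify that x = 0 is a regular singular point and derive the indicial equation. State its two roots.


Divide by x^2 to reach normal form y'' + P_1(x) y' + P_2(x) y = 0 with P_1(x) = 3 - 8/x and P_2(x) = 3 + 3/x + 20/x^2.
x = 0 is a singular point because the y'-coefficient 3 - 8/x has a pole at x = 0 and the y-coefficient 3 + 3/x + 20/x^2 has a pole at x = 0.
It is a regular singular point because x P_1(x) = p(x) = 3x - 8 and x^2 P_2(x) = q(x) = 3x^2 + 3x + 20 are polynomials, hence analytic at x = 0.
p(0) = -8,  q(0) = 20.
Indicial equation: r(r-1) + p(0) r + q(0) = 0, i.e. r^2 + (p(0) - 1) r + q(0) = 0, i.e. r^2 - 9 r + 20 = 0.
Discriminant: (-9)^2 - 4(20) = 1, so r = (9 ± 1)/2.
Solving: r_1 = 5, r_2 = 4.

indicial: r^2 - 9 r + 20 = 0; roots r_1 = 5, r_2 = 4
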